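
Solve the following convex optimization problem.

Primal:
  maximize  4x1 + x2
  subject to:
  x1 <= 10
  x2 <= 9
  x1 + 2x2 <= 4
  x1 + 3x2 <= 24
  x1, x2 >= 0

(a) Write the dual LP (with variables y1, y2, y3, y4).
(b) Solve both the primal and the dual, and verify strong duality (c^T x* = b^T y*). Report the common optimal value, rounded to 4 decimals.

The standard primal-dual pair for 'max c^T x s.t. A x <= b, x >= 0' is:
  Dual:  min b^T y  s.t.  A^T y >= c,  y >= 0.

So the dual LP is:
  minimize  10y1 + 9y2 + 4y3 + 24y4
  subject to:
    y1 + y3 + y4 >= 4
    y2 + 2y3 + 3y4 >= 1
    y1, y2, y3, y4 >= 0

Solving the primal: x* = (4, 0).
  primal value c^T x* = 16.
Solving the dual: y* = (0, 0, 4, 0).
  dual value b^T y* = 16.
Strong duality: c^T x* = b^T y*. Confirmed.

16


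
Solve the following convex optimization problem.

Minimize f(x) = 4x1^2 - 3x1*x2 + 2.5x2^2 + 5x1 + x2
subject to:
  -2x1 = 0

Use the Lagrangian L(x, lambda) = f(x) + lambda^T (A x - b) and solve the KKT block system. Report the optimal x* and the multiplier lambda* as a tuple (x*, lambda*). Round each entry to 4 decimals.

Form the Lagrangian:
  L(x, lambda) = (1/2) x^T Q x + c^T x + lambda^T (A x - b)
Stationarity (grad_x L = 0): Q x + c + A^T lambda = 0.
Primal feasibility: A x = b.

This gives the KKT block system:
  [ Q   A^T ] [ x     ]   [-c ]
  [ A    0  ] [ lambda ] = [ b ]

Solving the linear system:
  x*      = (0, -0.2)
  lambda* = (2.8)
  f(x*)   = -0.1

x* = (0, -0.2), lambda* = (2.8)


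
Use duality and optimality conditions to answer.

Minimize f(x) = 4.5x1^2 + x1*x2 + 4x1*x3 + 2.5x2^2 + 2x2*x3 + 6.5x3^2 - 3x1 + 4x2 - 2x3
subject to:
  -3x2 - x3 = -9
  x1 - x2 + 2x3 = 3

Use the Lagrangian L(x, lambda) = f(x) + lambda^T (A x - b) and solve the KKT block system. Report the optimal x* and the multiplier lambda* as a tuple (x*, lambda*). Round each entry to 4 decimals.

Form the Lagrangian:
  L(x, lambda) = (1/2) x^T Q x + c^T x + lambda^T (A x - b)
Stationarity (grad_x L = 0): Q x + c + A^T lambda = 0.
Primal feasibility: A x = b.

This gives the KKT block system:
  [ Q   A^T ] [ x     ]   [-c ]
  [ A    0  ] [ lambda ] = [ b ]

Solving the linear system:
  x*      = (0.3753, 2.1965, 2.4106)
  lambda* = (10.7985, -12.2166)
  f(x*)   = 68.3375

x* = (0.3753, 2.1965, 2.4106), lambda* = (10.7985, -12.2166)


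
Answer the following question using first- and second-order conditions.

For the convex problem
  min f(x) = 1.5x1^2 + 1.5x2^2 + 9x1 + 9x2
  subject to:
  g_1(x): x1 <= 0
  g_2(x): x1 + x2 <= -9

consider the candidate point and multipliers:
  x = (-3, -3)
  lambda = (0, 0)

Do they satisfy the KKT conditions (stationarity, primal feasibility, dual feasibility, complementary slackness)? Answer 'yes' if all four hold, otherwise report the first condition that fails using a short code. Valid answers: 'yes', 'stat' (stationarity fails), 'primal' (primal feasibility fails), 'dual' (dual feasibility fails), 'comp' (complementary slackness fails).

Gradient of f: grad f(x) = Q x + c = (0, 0)
Constraint values g_i(x) = a_i^T x - b_i:
  g_1((-3, -3)) = -3
  g_2((-3, -3)) = 3
Stationarity residual: grad f(x) + sum_i lambda_i a_i = (0, 0)
  -> stationarity OK
Primal feasibility (all g_i <= 0): FAILS
Dual feasibility (all lambda_i >= 0): OK
Complementary slackness (lambda_i * g_i(x) = 0 for all i): OK

Verdict: the first failing condition is primal_feasibility -> primal.

primal


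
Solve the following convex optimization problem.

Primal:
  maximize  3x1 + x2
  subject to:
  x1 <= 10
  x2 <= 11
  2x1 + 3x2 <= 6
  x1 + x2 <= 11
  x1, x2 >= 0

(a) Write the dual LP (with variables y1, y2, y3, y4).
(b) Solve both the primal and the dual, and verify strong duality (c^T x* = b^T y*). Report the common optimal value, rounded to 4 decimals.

The standard primal-dual pair for 'max c^T x s.t. A x <= b, x >= 0' is:
  Dual:  min b^T y  s.t.  A^T y >= c,  y >= 0.

So the dual LP is:
  minimize  10y1 + 11y2 + 6y3 + 11y4
  subject to:
    y1 + 2y3 + y4 >= 3
    y2 + 3y3 + y4 >= 1
    y1, y2, y3, y4 >= 0

Solving the primal: x* = (3, 0).
  primal value c^T x* = 9.
Solving the dual: y* = (0, 0, 1.5, 0).
  dual value b^T y* = 9.
Strong duality: c^T x* = b^T y*. Confirmed.

9


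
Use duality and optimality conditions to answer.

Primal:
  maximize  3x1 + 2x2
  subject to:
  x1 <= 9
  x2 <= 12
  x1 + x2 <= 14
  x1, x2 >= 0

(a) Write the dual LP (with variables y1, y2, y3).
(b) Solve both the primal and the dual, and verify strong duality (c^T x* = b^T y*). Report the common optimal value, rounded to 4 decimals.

The standard primal-dual pair for 'max c^T x s.t. A x <= b, x >= 0' is:
  Dual:  min b^T y  s.t.  A^T y >= c,  y >= 0.

So the dual LP is:
  minimize  9y1 + 12y2 + 14y3
  subject to:
    y1 + y3 >= 3
    y2 + y3 >= 2
    y1, y2, y3 >= 0

Solving the primal: x* = (9, 5).
  primal value c^T x* = 37.
Solving the dual: y* = (1, 0, 2).
  dual value b^T y* = 37.
Strong duality: c^T x* = b^T y*. Confirmed.

37


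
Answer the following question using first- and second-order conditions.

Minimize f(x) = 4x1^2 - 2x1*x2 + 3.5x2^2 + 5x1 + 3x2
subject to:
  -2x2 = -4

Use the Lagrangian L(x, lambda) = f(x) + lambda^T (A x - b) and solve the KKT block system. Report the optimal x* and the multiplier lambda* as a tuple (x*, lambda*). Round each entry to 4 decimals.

Form the Lagrangian:
  L(x, lambda) = (1/2) x^T Q x + c^T x + lambda^T (A x - b)
Stationarity (grad_x L = 0): Q x + c + A^T lambda = 0.
Primal feasibility: A x = b.

This gives the KKT block system:
  [ Q   A^T ] [ x     ]   [-c ]
  [ A    0  ] [ lambda ] = [ b ]

Solving the linear system:
  x*      = (-0.125, 2)
  lambda* = (8.625)
  f(x*)   = 19.9375

x* = (-0.125, 2), lambda* = (8.625)


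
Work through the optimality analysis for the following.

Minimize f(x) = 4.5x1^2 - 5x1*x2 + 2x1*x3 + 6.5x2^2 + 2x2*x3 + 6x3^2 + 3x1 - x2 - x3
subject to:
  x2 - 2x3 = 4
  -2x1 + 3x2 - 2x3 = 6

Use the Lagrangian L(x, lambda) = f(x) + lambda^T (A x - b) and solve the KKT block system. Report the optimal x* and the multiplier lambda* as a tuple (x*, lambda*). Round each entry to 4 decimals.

Form the Lagrangian:
  L(x, lambda) = (1/2) x^T Q x + c^T x + lambda^T (A x - b)
Stationarity (grad_x L = 0): Q x + c + A^T lambda = 0.
Primal feasibility: A x = b.

This gives the KKT block system:
  [ Q   A^T ] [ x     ]   [-c ]
  [ A    0  ] [ lambda ] = [ b ]

Solving the linear system:
  x*      = (0.2368, 1.2368, -1.3816)
  lambda* = (-5.4079, -1.9079)
  f(x*)   = 16.9671

x* = (0.2368, 1.2368, -1.3816), lambda* = (-5.4079, -1.9079)


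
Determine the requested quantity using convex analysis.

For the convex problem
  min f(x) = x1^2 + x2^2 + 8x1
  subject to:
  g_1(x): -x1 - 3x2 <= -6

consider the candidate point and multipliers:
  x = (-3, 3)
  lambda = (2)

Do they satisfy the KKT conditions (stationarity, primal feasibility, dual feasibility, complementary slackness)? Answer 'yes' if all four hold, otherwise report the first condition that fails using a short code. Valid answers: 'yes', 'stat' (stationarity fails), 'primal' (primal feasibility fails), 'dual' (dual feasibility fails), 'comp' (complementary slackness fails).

Gradient of f: grad f(x) = Q x + c = (2, 6)
Constraint values g_i(x) = a_i^T x - b_i:
  g_1((-3, 3)) = 0
Stationarity residual: grad f(x) + sum_i lambda_i a_i = (0, 0)
  -> stationarity OK
Primal feasibility (all g_i <= 0): OK
Dual feasibility (all lambda_i >= 0): OK
Complementary slackness (lambda_i * g_i(x) = 0 for all i): OK

Verdict: yes, KKT holds.

yes


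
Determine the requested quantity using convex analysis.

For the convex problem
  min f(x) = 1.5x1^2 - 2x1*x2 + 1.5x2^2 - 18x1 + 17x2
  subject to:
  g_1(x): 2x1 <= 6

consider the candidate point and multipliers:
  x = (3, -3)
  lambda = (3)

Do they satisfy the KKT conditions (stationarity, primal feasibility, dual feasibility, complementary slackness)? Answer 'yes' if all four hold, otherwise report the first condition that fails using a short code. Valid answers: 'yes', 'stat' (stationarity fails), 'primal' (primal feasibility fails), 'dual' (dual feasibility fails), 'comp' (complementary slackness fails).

Gradient of f: grad f(x) = Q x + c = (-3, 2)
Constraint values g_i(x) = a_i^T x - b_i:
  g_1((3, -3)) = 0
Stationarity residual: grad f(x) + sum_i lambda_i a_i = (3, 2)
  -> stationarity FAILS
Primal feasibility (all g_i <= 0): OK
Dual feasibility (all lambda_i >= 0): OK
Complementary slackness (lambda_i * g_i(x) = 0 for all i): OK

Verdict: the first failing condition is stationarity -> stat.

stat


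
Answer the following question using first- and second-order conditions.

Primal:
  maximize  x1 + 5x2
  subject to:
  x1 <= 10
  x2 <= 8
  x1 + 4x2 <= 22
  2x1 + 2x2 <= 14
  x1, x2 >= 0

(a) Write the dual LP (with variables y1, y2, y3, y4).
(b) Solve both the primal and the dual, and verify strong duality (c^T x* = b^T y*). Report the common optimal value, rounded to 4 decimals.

The standard primal-dual pair for 'max c^T x s.t. A x <= b, x >= 0' is:
  Dual:  min b^T y  s.t.  A^T y >= c,  y >= 0.

So the dual LP is:
  minimize  10y1 + 8y2 + 22y3 + 14y4
  subject to:
    y1 + y3 + 2y4 >= 1
    y2 + 4y3 + 2y4 >= 5
    y1, y2, y3, y4 >= 0

Solving the primal: x* = (0, 5.5).
  primal value c^T x* = 27.5.
Solving the dual: y* = (0, 0, 1.25, 0).
  dual value b^T y* = 27.5.
Strong duality: c^T x* = b^T y*. Confirmed.

27.5


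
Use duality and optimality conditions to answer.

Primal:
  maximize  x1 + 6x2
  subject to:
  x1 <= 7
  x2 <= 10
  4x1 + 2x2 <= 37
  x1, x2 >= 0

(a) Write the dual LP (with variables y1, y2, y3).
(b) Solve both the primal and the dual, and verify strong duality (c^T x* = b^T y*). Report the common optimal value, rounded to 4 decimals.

The standard primal-dual pair for 'max c^T x s.t. A x <= b, x >= 0' is:
  Dual:  min b^T y  s.t.  A^T y >= c,  y >= 0.

So the dual LP is:
  minimize  7y1 + 10y2 + 37y3
  subject to:
    y1 + 4y3 >= 1
    y2 + 2y3 >= 6
    y1, y2, y3 >= 0

Solving the primal: x* = (4.25, 10).
  primal value c^T x* = 64.25.
Solving the dual: y* = (0, 5.5, 0.25).
  dual value b^T y* = 64.25.
Strong duality: c^T x* = b^T y*. Confirmed.

64.25


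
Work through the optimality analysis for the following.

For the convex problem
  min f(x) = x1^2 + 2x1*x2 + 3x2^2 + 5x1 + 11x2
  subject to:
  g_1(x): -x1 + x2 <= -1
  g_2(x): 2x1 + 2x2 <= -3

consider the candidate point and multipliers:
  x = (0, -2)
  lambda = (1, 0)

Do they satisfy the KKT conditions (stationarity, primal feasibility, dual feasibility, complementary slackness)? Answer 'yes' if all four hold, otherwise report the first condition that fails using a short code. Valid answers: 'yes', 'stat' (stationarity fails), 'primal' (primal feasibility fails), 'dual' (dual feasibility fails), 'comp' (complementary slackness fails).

Gradient of f: grad f(x) = Q x + c = (1, -1)
Constraint values g_i(x) = a_i^T x - b_i:
  g_1((0, -2)) = -1
  g_2((0, -2)) = -1
Stationarity residual: grad f(x) + sum_i lambda_i a_i = (0, 0)
  -> stationarity OK
Primal feasibility (all g_i <= 0): OK
Dual feasibility (all lambda_i >= 0): OK
Complementary slackness (lambda_i * g_i(x) = 0 for all i): FAILS

Verdict: the first failing condition is complementary_slackness -> comp.

comp


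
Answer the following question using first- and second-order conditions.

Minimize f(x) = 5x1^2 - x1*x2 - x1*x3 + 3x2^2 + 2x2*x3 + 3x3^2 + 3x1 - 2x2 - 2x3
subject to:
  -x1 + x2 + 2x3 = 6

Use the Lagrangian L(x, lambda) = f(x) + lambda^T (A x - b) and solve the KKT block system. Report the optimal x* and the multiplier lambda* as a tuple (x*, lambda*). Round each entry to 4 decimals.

Form the Lagrangian:
  L(x, lambda) = (1/2) x^T Q x + c^T x + lambda^T (A x - b)
Stationarity (grad_x L = 0): Q x + c + A^T lambda = 0.
Primal feasibility: A x = b.

This gives the KKT block system:
  [ Q   A^T ] [ x     ]   [-c ]
  [ A    0  ] [ lambda ] = [ b ]

Solving the linear system:
  x*      = (-0.7048, 0.5991, 2.348)
  lambda* = (-6.9956)
  f(x*)   = 16.9824

x* = (-0.7048, 0.5991, 2.348), lambda* = (-6.9956)


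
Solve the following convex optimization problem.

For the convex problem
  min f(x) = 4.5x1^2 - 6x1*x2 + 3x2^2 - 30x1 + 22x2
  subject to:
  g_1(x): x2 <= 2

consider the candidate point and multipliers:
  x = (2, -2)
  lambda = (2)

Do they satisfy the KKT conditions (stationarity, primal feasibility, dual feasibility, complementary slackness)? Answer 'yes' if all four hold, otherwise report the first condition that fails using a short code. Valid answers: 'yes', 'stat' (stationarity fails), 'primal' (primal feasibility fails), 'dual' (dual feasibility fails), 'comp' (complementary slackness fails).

Gradient of f: grad f(x) = Q x + c = (0, -2)
Constraint values g_i(x) = a_i^T x - b_i:
  g_1((2, -2)) = -4
Stationarity residual: grad f(x) + sum_i lambda_i a_i = (0, 0)
  -> stationarity OK
Primal feasibility (all g_i <= 0): OK
Dual feasibility (all lambda_i >= 0): OK
Complementary slackness (lambda_i * g_i(x) = 0 for all i): FAILS

Verdict: the first failing condition is complementary_slackness -> comp.

comp


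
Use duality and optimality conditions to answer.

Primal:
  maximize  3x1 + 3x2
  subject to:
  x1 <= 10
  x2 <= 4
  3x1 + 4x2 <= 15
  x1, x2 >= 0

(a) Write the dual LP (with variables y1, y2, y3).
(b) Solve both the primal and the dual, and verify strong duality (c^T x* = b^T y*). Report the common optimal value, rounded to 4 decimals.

The standard primal-dual pair for 'max c^T x s.t. A x <= b, x >= 0' is:
  Dual:  min b^T y  s.t.  A^T y >= c,  y >= 0.

So the dual LP is:
  minimize  10y1 + 4y2 + 15y3
  subject to:
    y1 + 3y3 >= 3
    y2 + 4y3 >= 3
    y1, y2, y3 >= 0

Solving the primal: x* = (5, 0).
  primal value c^T x* = 15.
Solving the dual: y* = (0, 0, 1).
  dual value b^T y* = 15.
Strong duality: c^T x* = b^T y*. Confirmed.

15


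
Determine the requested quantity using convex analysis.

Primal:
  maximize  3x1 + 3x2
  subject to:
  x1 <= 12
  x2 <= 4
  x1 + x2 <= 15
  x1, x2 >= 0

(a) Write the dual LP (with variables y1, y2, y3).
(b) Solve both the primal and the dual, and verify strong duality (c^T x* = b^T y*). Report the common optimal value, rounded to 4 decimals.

The standard primal-dual pair for 'max c^T x s.t. A x <= b, x >= 0' is:
  Dual:  min b^T y  s.t.  A^T y >= c,  y >= 0.

So the dual LP is:
  minimize  12y1 + 4y2 + 15y3
  subject to:
    y1 + y3 >= 3
    y2 + y3 >= 3
    y1, y2, y3 >= 0

Solving the primal: x* = (11, 4).
  primal value c^T x* = 45.
Solving the dual: y* = (0, 0, 3).
  dual value b^T y* = 45.
Strong duality: c^T x* = b^T y*. Confirmed.

45


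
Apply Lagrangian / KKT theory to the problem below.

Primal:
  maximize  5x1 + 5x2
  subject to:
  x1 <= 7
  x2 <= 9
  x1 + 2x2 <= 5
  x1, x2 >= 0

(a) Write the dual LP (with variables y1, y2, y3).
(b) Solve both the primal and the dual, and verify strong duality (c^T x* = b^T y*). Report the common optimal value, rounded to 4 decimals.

The standard primal-dual pair for 'max c^T x s.t. A x <= b, x >= 0' is:
  Dual:  min b^T y  s.t.  A^T y >= c,  y >= 0.

So the dual LP is:
  minimize  7y1 + 9y2 + 5y3
  subject to:
    y1 + y3 >= 5
    y2 + 2y3 >= 5
    y1, y2, y3 >= 0

Solving the primal: x* = (5, 0).
  primal value c^T x* = 25.
Solving the dual: y* = (0, 0, 5).
  dual value b^T y* = 25.
Strong duality: c^T x* = b^T y*. Confirmed.

25


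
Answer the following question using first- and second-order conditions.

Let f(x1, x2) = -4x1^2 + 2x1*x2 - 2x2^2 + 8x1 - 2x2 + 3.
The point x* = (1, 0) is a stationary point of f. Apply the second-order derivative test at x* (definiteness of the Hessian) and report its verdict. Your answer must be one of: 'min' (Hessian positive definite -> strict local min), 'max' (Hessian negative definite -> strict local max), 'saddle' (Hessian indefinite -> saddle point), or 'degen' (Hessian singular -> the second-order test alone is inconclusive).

Compute the Hessian H = grad^2 f:
  H = [[-8, 2], [2, -4]]
Verify stationarity: grad f(x*) = H x* + g = (0, 0).
Eigenvalues of H: -8.8284, -3.1716.
Both eigenvalues < 0, so H is negative definite -> x* is a strict local max.

max


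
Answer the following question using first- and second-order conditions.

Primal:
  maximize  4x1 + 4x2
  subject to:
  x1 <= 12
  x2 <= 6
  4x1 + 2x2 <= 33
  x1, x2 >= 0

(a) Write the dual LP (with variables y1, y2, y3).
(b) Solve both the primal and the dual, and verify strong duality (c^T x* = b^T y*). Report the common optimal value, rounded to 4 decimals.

The standard primal-dual pair for 'max c^T x s.t. A x <= b, x >= 0' is:
  Dual:  min b^T y  s.t.  A^T y >= c,  y >= 0.

So the dual LP is:
  minimize  12y1 + 6y2 + 33y3
  subject to:
    y1 + 4y3 >= 4
    y2 + 2y3 >= 4
    y1, y2, y3 >= 0

Solving the primal: x* = (5.25, 6).
  primal value c^T x* = 45.
Solving the dual: y* = (0, 2, 1).
  dual value b^T y* = 45.
Strong duality: c^T x* = b^T y*. Confirmed.

45


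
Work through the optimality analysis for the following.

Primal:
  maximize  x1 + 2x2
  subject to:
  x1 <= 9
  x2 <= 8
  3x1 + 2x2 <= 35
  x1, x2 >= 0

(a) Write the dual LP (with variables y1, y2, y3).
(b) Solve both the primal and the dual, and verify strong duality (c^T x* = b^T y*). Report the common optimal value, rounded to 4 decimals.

The standard primal-dual pair for 'max c^T x s.t. A x <= b, x >= 0' is:
  Dual:  min b^T y  s.t.  A^T y >= c,  y >= 0.

So the dual LP is:
  minimize  9y1 + 8y2 + 35y3
  subject to:
    y1 + 3y3 >= 1
    y2 + 2y3 >= 2
    y1, y2, y3 >= 0

Solving the primal: x* = (6.3333, 8).
  primal value c^T x* = 22.3333.
Solving the dual: y* = (0, 1.3333, 0.3333).
  dual value b^T y* = 22.3333.
Strong duality: c^T x* = b^T y*. Confirmed.

22.3333


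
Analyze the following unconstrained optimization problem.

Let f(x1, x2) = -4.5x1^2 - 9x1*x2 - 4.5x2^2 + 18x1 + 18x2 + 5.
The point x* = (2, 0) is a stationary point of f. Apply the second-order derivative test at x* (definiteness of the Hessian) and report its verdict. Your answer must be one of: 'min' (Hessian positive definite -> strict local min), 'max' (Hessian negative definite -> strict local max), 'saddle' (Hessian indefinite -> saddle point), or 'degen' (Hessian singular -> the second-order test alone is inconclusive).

Compute the Hessian H = grad^2 f:
  H = [[-9, -9], [-9, -9]]
Verify stationarity: grad f(x*) = H x* + g = (0, 0).
Eigenvalues of H: -18, 0.
H has a zero eigenvalue (singular; negative semidefinite but not definite), so H is neither positive definite, negative definite, nor indefinite. The second-order test alone is inconclusive -> degen.
(Indeed, f is constant along the null direction of H through x*, so x* is not a strict local extremum.)

degen


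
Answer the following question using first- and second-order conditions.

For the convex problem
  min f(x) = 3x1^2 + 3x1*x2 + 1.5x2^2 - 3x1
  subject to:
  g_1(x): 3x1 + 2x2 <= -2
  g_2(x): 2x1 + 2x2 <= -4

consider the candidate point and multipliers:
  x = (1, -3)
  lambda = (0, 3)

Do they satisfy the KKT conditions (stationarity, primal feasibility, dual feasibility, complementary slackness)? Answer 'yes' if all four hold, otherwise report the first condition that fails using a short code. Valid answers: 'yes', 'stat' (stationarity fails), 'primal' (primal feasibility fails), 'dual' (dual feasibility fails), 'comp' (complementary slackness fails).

Gradient of f: grad f(x) = Q x + c = (-6, -6)
Constraint values g_i(x) = a_i^T x - b_i:
  g_1((1, -3)) = -1
  g_2((1, -3)) = 0
Stationarity residual: grad f(x) + sum_i lambda_i a_i = (0, 0)
  -> stationarity OK
Primal feasibility (all g_i <= 0): OK
Dual feasibility (all lambda_i >= 0): OK
Complementary slackness (lambda_i * g_i(x) = 0 for all i): OK

Verdict: yes, KKT holds.

yes


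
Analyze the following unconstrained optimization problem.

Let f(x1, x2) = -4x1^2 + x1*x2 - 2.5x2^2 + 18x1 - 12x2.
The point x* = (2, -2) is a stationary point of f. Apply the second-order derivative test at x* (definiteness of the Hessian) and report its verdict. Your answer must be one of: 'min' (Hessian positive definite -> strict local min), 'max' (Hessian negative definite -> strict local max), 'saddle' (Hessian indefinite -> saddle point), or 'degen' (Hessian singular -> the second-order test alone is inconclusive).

Compute the Hessian H = grad^2 f:
  H = [[-8, 1], [1, -5]]
Verify stationarity: grad f(x*) = H x* + g = (0, 0).
Eigenvalues of H: -8.3028, -4.6972.
Both eigenvalues < 0, so H is negative definite -> x* is a strict local max.

max


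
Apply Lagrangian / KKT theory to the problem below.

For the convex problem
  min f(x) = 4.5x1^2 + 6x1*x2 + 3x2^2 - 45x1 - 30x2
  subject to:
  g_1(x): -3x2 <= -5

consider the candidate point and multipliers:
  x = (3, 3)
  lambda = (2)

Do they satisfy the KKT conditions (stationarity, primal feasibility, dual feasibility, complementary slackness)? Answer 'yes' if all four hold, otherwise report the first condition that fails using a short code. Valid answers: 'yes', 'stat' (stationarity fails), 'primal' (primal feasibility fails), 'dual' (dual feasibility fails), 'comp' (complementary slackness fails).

Gradient of f: grad f(x) = Q x + c = (0, 6)
Constraint values g_i(x) = a_i^T x - b_i:
  g_1((3, 3)) = -4
Stationarity residual: grad f(x) + sum_i lambda_i a_i = (0, 0)
  -> stationarity OK
Primal feasibility (all g_i <= 0): OK
Dual feasibility (all lambda_i >= 0): OK
Complementary slackness (lambda_i * g_i(x) = 0 for all i): FAILS

Verdict: the first failing condition is complementary_slackness -> comp.

comp


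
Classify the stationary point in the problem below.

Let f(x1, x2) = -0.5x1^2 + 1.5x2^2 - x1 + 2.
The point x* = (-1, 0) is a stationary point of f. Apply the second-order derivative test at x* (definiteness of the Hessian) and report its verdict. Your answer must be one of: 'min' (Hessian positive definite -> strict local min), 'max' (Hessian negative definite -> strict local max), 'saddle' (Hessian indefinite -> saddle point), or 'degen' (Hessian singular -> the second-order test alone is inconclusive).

Compute the Hessian H = grad^2 f:
  H = [[-1, 0], [0, 3]]
Verify stationarity: grad f(x*) = H x* + g = (0, 0).
Eigenvalues of H: -1, 3.
Eigenvalues have mixed signs, so H is indefinite -> x* is a saddle point.

saddle


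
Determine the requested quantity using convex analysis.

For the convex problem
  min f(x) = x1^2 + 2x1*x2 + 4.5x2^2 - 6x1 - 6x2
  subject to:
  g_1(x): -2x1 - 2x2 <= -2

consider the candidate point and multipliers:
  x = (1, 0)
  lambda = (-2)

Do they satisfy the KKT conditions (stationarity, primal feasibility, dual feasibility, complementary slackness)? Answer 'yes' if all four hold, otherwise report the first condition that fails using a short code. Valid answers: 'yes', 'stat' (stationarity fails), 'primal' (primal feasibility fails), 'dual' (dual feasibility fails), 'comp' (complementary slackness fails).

Gradient of f: grad f(x) = Q x + c = (-4, -4)
Constraint values g_i(x) = a_i^T x - b_i:
  g_1((1, 0)) = 0
Stationarity residual: grad f(x) + sum_i lambda_i a_i = (0, 0)
  -> stationarity OK
Primal feasibility (all g_i <= 0): OK
Dual feasibility (all lambda_i >= 0): FAILS
Complementary slackness (lambda_i * g_i(x) = 0 for all i): OK

Verdict: the first failing condition is dual_feasibility -> dual.

dual


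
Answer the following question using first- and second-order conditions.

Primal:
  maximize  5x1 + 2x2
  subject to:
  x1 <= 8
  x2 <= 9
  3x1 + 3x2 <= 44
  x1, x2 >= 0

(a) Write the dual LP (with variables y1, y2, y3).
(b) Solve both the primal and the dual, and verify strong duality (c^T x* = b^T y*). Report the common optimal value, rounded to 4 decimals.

The standard primal-dual pair for 'max c^T x s.t. A x <= b, x >= 0' is:
  Dual:  min b^T y  s.t.  A^T y >= c,  y >= 0.

So the dual LP is:
  minimize  8y1 + 9y2 + 44y3
  subject to:
    y1 + 3y3 >= 5
    y2 + 3y3 >= 2
    y1, y2, y3 >= 0

Solving the primal: x* = (8, 6.6667).
  primal value c^T x* = 53.3333.
Solving the dual: y* = (3, 0, 0.6667).
  dual value b^T y* = 53.3333.
Strong duality: c^T x* = b^T y*. Confirmed.

53.3333


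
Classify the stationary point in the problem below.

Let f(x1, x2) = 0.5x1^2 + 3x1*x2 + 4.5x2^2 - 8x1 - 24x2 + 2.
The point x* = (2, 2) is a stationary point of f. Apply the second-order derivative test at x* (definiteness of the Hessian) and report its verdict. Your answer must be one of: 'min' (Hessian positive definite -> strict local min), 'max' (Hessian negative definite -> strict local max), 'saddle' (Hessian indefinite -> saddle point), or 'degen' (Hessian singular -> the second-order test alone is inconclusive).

Compute the Hessian H = grad^2 f:
  H = [[1, 3], [3, 9]]
Verify stationarity: grad f(x*) = H x* + g = (0, 0).
Eigenvalues of H: 0, 10.
H has a zero eigenvalue (singular; positive semidefinite but not definite), so H is neither positive definite, negative definite, nor indefinite. The second-order test alone is inconclusive -> degen.
(Indeed, f is constant along the null direction of H through x*, so x* is not a strict local extremum.)

degen


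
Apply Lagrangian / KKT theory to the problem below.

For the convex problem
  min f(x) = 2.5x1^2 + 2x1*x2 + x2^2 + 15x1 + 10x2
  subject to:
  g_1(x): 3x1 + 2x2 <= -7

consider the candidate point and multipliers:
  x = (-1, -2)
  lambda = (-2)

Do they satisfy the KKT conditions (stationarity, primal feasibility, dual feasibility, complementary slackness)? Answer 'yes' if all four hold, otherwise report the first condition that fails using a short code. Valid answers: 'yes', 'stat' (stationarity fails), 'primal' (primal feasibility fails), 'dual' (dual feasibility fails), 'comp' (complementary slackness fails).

Gradient of f: grad f(x) = Q x + c = (6, 4)
Constraint values g_i(x) = a_i^T x - b_i:
  g_1((-1, -2)) = 0
Stationarity residual: grad f(x) + sum_i lambda_i a_i = (0, 0)
  -> stationarity OK
Primal feasibility (all g_i <= 0): OK
Dual feasibility (all lambda_i >= 0): FAILS
Complementary slackness (lambda_i * g_i(x) = 0 for all i): OK

Verdict: the first failing condition is dual_feasibility -> dual.

dual


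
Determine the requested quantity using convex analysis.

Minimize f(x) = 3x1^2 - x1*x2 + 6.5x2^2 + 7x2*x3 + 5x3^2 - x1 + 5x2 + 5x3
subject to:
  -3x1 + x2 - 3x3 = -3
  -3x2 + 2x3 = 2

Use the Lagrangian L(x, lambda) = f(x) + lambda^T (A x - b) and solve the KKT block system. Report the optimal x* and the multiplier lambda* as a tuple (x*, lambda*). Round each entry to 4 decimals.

Form the Lagrangian:
  L(x, lambda) = (1/2) x^T Q x + c^T x + lambda^T (A x - b)
Stationarity (grad_x L = 0): Q x + c + A^T lambda = 0.
Primal feasibility: A x = b.

This gives the KKT block system:
  [ Q   A^T ] [ x     ]   [-c ]
  [ A    0  ] [ lambda ] = [ b ]

Solving the linear system:
  x*      = (0.6211, -0.5323, 0.2015)
  lambda* = (1.0862, -0.0149)
  f(x*)   = 0.5066

x* = (0.6211, -0.5323, 0.2015), lambda* = (1.0862, -0.0149)


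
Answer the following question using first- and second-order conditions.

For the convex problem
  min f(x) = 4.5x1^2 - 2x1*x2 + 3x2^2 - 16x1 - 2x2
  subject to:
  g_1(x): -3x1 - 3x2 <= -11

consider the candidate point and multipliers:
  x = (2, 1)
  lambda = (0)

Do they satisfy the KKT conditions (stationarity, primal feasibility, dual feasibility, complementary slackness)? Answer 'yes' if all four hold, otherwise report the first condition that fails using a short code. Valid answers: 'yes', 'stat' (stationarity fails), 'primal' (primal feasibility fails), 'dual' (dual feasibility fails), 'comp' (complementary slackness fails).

Gradient of f: grad f(x) = Q x + c = (0, 0)
Constraint values g_i(x) = a_i^T x - b_i:
  g_1((2, 1)) = 2
Stationarity residual: grad f(x) + sum_i lambda_i a_i = (0, 0)
  -> stationarity OK
Primal feasibility (all g_i <= 0): FAILS
Dual feasibility (all lambda_i >= 0): OK
Complementary slackness (lambda_i * g_i(x) = 0 for all i): OK

Verdict: the first failing condition is primal_feasibility -> primal.

primal


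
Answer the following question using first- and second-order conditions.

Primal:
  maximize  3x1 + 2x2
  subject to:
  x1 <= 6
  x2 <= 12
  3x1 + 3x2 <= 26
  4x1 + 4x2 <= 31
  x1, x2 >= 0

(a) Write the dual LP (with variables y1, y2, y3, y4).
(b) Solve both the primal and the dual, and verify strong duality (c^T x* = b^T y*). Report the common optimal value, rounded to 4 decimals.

The standard primal-dual pair for 'max c^T x s.t. A x <= b, x >= 0' is:
  Dual:  min b^T y  s.t.  A^T y >= c,  y >= 0.

So the dual LP is:
  minimize  6y1 + 12y2 + 26y3 + 31y4
  subject to:
    y1 + 3y3 + 4y4 >= 3
    y2 + 3y3 + 4y4 >= 2
    y1, y2, y3, y4 >= 0

Solving the primal: x* = (6, 1.75).
  primal value c^T x* = 21.5.
Solving the dual: y* = (1, 0, 0, 0.5).
  dual value b^T y* = 21.5.
Strong duality: c^T x* = b^T y*. Confirmed.

21.5


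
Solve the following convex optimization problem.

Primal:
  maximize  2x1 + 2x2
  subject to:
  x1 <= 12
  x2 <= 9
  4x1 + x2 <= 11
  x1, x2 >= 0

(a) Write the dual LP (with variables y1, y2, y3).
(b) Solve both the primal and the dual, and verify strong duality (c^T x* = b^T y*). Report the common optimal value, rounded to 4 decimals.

The standard primal-dual pair for 'max c^T x s.t. A x <= b, x >= 0' is:
  Dual:  min b^T y  s.t.  A^T y >= c,  y >= 0.

So the dual LP is:
  minimize  12y1 + 9y2 + 11y3
  subject to:
    y1 + 4y3 >= 2
    y2 + y3 >= 2
    y1, y2, y3 >= 0

Solving the primal: x* = (0.5, 9).
  primal value c^T x* = 19.
Solving the dual: y* = (0, 1.5, 0.5).
  dual value b^T y* = 19.
Strong duality: c^T x* = b^T y*. Confirmed.

19


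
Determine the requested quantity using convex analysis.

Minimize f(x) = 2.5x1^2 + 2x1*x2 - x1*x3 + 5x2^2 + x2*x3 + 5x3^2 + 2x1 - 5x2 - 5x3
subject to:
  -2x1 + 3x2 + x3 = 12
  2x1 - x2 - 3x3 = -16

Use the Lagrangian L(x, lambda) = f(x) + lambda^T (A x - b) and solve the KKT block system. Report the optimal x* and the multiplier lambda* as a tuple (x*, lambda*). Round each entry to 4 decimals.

Form the Lagrangian:
  L(x, lambda) = (1/2) x^T Q x + c^T x + lambda^T (A x - b)
Stationarity (grad_x L = 0): Q x + c + A^T lambda = 0.
Primal feasibility: A x = b.

This gives the KKT block system:
  [ Q   A^T ] [ x     ]   [-c ]
  [ A    0  ] [ lambda ] = [ b ]

Solving the linear system:
  x*      = (-3.1304, 0.9348, 2.9348)
  lambda* = (3.1685, 10.5272)
  f(x*)   = 52.4022

x* = (-3.1304, 0.9348, 2.9348), lambda* = (3.1685, 10.5272)


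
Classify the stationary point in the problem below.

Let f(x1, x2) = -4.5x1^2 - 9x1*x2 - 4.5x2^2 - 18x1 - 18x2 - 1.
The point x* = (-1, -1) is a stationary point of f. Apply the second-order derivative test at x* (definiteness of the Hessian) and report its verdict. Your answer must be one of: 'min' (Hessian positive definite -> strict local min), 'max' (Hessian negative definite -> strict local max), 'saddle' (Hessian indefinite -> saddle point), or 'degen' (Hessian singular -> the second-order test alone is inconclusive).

Compute the Hessian H = grad^2 f:
  H = [[-9, -9], [-9, -9]]
Verify stationarity: grad f(x*) = H x* + g = (0, 0).
Eigenvalues of H: -18, 0.
H has a zero eigenvalue (singular; negative semidefinite but not definite), so H is neither positive definite, negative definite, nor indefinite. The second-order test alone is inconclusive -> degen.
(Indeed, f is constant along the null direction of H through x*, so x* is not a strict local extremum.)

degen


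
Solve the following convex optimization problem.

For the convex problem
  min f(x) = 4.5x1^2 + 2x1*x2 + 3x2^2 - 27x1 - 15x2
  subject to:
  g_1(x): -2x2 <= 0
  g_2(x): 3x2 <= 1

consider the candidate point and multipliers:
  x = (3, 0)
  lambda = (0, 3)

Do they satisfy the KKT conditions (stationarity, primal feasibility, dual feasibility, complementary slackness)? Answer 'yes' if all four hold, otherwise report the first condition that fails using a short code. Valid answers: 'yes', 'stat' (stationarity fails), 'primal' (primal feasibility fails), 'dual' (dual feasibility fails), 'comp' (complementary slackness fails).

Gradient of f: grad f(x) = Q x + c = (0, -9)
Constraint values g_i(x) = a_i^T x - b_i:
  g_1((3, 0)) = 0
  g_2((3, 0)) = -1
Stationarity residual: grad f(x) + sum_i lambda_i a_i = (0, 0)
  -> stationarity OK
Primal feasibility (all g_i <= 0): OK
Dual feasibility (all lambda_i >= 0): OK
Complementary slackness (lambda_i * g_i(x) = 0 for all i): FAILS

Verdict: the first failing condition is complementary_slackness -> comp.

comp


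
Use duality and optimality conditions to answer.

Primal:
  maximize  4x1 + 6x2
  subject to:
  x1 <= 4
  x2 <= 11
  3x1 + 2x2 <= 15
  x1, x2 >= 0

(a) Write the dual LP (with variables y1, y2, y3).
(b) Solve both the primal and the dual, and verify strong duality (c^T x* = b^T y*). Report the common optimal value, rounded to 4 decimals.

The standard primal-dual pair for 'max c^T x s.t. A x <= b, x >= 0' is:
  Dual:  min b^T y  s.t.  A^T y >= c,  y >= 0.

So the dual LP is:
  minimize  4y1 + 11y2 + 15y3
  subject to:
    y1 + 3y3 >= 4
    y2 + 2y3 >= 6
    y1, y2, y3 >= 0

Solving the primal: x* = (0, 7.5).
  primal value c^T x* = 45.
Solving the dual: y* = (0, 0, 3).
  dual value b^T y* = 45.
Strong duality: c^T x* = b^T y*. Confirmed.

45


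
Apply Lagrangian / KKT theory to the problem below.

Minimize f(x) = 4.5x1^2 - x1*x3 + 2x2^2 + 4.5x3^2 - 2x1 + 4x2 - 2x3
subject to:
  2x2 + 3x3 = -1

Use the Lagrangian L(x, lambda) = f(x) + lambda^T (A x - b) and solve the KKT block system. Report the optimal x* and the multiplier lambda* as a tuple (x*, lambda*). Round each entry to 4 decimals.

Form the Lagrangian:
  L(x, lambda) = (1/2) x^T Q x + c^T x + lambda^T (A x - b)
Stationarity (grad_x L = 0): Q x + c + A^T lambda = 0.
Primal feasibility: A x = b.

This gives the KKT block system:
  [ Q   A^T ] [ x     ]   [-c ]
  [ A    0  ] [ lambda ] = [ b ]

Solving the linear system:
  x*      = (0.2547, -0.9379, 0.2919)
  lambda* = (-0.1242)
  f(x*)   = -2.4845

x* = (0.2547, -0.9379, 0.2919), lambda* = (-0.1242)


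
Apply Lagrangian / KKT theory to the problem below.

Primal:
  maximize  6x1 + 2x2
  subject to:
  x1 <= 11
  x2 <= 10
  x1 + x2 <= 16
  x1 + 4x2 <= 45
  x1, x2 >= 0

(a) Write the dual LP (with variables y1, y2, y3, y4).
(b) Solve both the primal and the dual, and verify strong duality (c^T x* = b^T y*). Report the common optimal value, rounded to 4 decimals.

The standard primal-dual pair for 'max c^T x s.t. A x <= b, x >= 0' is:
  Dual:  min b^T y  s.t.  A^T y >= c,  y >= 0.

So the dual LP is:
  minimize  11y1 + 10y2 + 16y3 + 45y4
  subject to:
    y1 + y3 + y4 >= 6
    y2 + y3 + 4y4 >= 2
    y1, y2, y3, y4 >= 0

Solving the primal: x* = (11, 5).
  primal value c^T x* = 76.
Solving the dual: y* = (4, 0, 2, 0).
  dual value b^T y* = 76.
Strong duality: c^T x* = b^T y*. Confirmed.

76


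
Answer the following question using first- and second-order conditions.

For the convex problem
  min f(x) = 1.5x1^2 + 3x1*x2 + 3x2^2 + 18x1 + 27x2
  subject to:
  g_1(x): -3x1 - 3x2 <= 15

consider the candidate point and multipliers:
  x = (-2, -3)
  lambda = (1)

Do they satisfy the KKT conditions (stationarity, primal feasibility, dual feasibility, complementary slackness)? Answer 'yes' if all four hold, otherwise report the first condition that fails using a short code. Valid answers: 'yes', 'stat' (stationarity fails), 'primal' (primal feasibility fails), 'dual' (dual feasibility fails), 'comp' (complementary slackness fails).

Gradient of f: grad f(x) = Q x + c = (3, 3)
Constraint values g_i(x) = a_i^T x - b_i:
  g_1((-2, -3)) = 0
Stationarity residual: grad f(x) + sum_i lambda_i a_i = (0, 0)
  -> stationarity OK
Primal feasibility (all g_i <= 0): OK
Dual feasibility (all lambda_i >= 0): OK
Complementary slackness (lambda_i * g_i(x) = 0 for all i): OK

Verdict: yes, KKT holds.

yes


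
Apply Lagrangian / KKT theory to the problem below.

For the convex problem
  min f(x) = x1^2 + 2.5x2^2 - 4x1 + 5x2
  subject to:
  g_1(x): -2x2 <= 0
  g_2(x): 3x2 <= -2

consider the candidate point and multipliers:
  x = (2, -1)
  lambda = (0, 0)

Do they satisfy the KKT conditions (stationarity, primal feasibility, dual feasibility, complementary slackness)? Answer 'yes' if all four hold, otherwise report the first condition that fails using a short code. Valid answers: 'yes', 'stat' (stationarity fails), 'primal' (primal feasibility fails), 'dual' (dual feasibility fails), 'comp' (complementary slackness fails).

Gradient of f: grad f(x) = Q x + c = (0, 0)
Constraint values g_i(x) = a_i^T x - b_i:
  g_1((2, -1)) = 2
  g_2((2, -1)) = -1
Stationarity residual: grad f(x) + sum_i lambda_i a_i = (0, 0)
  -> stationarity OK
Primal feasibility (all g_i <= 0): FAILS
Dual feasibility (all lambda_i >= 0): OK
Complementary slackness (lambda_i * g_i(x) = 0 for all i): OK

Verdict: the first failing condition is primal_feasibility -> primal.

primal


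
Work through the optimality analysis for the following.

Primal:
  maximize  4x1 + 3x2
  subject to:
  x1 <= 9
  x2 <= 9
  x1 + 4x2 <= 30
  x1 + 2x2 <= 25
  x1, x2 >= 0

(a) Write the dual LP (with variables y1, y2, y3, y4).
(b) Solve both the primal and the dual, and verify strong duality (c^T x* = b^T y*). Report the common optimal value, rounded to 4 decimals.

The standard primal-dual pair for 'max c^T x s.t. A x <= b, x >= 0' is:
  Dual:  min b^T y  s.t.  A^T y >= c,  y >= 0.

So the dual LP is:
  minimize  9y1 + 9y2 + 30y3 + 25y4
  subject to:
    y1 + y3 + y4 >= 4
    y2 + 4y3 + 2y4 >= 3
    y1, y2, y3, y4 >= 0

Solving the primal: x* = (9, 5.25).
  primal value c^T x* = 51.75.
Solving the dual: y* = (3.25, 0, 0.75, 0).
  dual value b^T y* = 51.75.
Strong duality: c^T x* = b^T y*. Confirmed.

51.75


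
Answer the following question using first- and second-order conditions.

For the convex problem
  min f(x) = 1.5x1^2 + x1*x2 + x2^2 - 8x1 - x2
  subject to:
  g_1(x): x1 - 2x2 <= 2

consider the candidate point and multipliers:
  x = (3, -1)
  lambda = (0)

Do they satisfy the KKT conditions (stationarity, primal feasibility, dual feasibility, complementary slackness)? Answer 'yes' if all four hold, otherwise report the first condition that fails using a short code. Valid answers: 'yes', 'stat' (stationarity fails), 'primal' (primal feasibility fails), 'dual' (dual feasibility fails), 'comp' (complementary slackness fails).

Gradient of f: grad f(x) = Q x + c = (0, 0)
Constraint values g_i(x) = a_i^T x - b_i:
  g_1((3, -1)) = 3
Stationarity residual: grad f(x) + sum_i lambda_i a_i = (0, 0)
  -> stationarity OK
Primal feasibility (all g_i <= 0): FAILS
Dual feasibility (all lambda_i >= 0): OK
Complementary slackness (lambda_i * g_i(x) = 0 for all i): OK

Verdict: the first failing condition is primal_feasibility -> primal.

primal


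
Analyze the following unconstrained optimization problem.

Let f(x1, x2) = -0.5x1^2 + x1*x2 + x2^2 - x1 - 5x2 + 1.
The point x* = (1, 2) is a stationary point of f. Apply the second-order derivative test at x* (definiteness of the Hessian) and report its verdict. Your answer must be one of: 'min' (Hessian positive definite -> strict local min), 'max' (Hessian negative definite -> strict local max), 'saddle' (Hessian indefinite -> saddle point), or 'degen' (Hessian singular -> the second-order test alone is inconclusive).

Compute the Hessian H = grad^2 f:
  H = [[-1, 1], [1, 2]]
Verify stationarity: grad f(x*) = H x* + g = (0, 0).
Eigenvalues of H: -1.3028, 2.3028.
Eigenvalues have mixed signs, so H is indefinite -> x* is a saddle point.

saddle


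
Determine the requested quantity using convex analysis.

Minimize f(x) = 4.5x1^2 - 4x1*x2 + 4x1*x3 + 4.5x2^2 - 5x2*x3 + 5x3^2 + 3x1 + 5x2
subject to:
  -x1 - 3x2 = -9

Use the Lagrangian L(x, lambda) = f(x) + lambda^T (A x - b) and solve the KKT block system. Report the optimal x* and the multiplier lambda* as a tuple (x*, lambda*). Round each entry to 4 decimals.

Form the Lagrangian:
  L(x, lambda) = (1/2) x^T Q x + c^T x + lambda^T (A x - b)
Stationarity (grad_x L = 0): Q x + c + A^T lambda = 0.
Primal feasibility: A x = b.

This gives the KKT block system:
  [ Q   A^T ] [ x     ]   [-c ]
  [ A    0  ] [ lambda ] = [ b ]

Solving the linear system:
  x*      = (1.181, 2.6063, 0.8308)
  lambda* = (6.5264)
  f(x*)   = 37.6563

x* = (1.181, 2.6063, 0.8308), lambda* = (6.5264)


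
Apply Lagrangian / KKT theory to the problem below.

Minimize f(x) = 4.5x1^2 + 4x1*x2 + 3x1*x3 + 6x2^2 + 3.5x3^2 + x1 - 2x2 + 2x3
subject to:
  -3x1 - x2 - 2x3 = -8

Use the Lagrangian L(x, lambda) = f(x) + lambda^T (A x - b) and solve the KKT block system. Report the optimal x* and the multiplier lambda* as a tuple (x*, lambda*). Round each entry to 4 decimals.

Form the Lagrangian:
  L(x, lambda) = (1/2) x^T Q x + c^T x + lambda^T (A x - b)
Stationarity (grad_x L = 0): Q x + c + A^T lambda = 0.
Primal feasibility: A x = b.

This gives the KKT block system:
  [ Q   A^T ] [ x     ]   [-c ]
  [ A    0  ] [ lambda ] = [ b ]

Solving the linear system:
  x*      = (1.9696, 0.1262, 0.9824)
  lambda* = (7.393)
  f(x*)   = 31.4129

x* = (1.9696, 0.1262, 0.9824), lambda* = (7.393)
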